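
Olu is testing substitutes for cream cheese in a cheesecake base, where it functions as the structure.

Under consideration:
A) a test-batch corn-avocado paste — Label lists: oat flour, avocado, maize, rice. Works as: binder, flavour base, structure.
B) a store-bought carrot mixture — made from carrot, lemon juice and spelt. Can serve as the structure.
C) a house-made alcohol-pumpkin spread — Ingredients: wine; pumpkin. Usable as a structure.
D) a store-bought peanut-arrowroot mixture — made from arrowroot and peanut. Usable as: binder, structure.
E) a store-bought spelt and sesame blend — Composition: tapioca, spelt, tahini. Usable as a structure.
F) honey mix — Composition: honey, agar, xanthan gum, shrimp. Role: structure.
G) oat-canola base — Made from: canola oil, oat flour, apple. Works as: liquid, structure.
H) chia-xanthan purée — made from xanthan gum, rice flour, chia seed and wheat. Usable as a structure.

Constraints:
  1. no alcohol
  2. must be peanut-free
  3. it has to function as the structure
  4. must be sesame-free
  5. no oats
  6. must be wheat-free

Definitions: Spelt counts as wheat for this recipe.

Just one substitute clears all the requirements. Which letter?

F

A: has oat flour, so not oat-free — out
B: has spelt, so not wheat-free — no
C: has wine, so not alcohol-free — no
D: has peanut, so not peanut-free — out
E: has spelt, so not wheat-free; has tahini, so not sesame-free — reject
F: works as a structure, wheat-free, no sesame — keep
G: has oat flour, so not oat-free — no
H: has wheat, so not wheat-free — reject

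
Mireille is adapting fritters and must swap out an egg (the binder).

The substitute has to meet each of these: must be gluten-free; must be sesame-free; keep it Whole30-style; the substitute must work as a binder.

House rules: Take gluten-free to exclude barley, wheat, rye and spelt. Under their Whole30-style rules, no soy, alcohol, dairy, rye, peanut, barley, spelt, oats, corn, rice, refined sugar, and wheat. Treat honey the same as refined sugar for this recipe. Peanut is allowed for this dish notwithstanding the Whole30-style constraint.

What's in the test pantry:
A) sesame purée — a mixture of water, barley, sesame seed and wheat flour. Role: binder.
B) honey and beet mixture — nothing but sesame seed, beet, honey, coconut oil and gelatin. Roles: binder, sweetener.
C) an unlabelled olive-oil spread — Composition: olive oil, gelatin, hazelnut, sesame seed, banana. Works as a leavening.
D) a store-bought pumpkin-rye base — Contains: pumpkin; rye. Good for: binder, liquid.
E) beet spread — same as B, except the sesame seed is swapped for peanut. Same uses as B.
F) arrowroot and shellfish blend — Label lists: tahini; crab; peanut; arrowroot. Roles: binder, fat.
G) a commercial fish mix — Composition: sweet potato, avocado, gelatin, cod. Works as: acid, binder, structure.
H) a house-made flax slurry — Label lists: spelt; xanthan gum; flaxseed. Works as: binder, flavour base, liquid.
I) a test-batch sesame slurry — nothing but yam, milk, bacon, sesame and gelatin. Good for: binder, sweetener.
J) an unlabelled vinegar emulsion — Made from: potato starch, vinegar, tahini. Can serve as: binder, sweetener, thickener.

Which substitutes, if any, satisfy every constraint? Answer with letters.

A: has barley, so not gluten-free; has barley, so not Whole30-style (and 1 more) — no
B: has honey, so not Whole30-style; has sesame seed, so not sesame-free — out
C: not usable as a binder; has sesame seed, so not sesame-free — reject
D: has rye, so not gluten-free; has rye, so not Whole30-style — no
E: has honey, so not Whole30-style — reject
F: has tahini, so not sesame-free — out
G: cod and gelatin etc. — none of it excluded — keep
H: has spelt, so not gluten-free; has spelt, so not Whole30-style — out
I: has milk, so not Whole30-style; has sesame, so not sesame-free — out
J: has tahini, so not sesame-free — out

G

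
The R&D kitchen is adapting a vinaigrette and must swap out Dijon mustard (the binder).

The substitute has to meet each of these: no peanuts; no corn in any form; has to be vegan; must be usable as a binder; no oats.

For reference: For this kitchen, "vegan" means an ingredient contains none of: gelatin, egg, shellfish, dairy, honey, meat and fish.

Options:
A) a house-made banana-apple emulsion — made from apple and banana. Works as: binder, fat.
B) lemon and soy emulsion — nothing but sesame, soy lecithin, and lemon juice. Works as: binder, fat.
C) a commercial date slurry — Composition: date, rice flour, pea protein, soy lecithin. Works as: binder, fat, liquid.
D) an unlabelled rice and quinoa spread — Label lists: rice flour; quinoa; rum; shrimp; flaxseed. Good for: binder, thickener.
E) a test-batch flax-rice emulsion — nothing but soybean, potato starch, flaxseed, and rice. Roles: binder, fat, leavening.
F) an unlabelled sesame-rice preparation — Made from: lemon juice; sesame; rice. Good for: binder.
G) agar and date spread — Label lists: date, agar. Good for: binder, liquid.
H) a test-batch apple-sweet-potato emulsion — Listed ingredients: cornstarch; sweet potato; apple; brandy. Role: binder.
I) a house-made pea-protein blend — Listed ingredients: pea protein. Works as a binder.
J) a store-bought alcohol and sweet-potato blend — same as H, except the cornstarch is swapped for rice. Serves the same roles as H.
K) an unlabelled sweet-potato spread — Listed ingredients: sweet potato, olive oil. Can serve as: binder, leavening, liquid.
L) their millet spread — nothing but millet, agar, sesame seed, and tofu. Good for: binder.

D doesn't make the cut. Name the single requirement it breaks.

usable as a binder: satisfied
vegan: has shrimp — fails
corn-free: satisfied
peanut-free: satisfied
oat-free: satisfied

vegan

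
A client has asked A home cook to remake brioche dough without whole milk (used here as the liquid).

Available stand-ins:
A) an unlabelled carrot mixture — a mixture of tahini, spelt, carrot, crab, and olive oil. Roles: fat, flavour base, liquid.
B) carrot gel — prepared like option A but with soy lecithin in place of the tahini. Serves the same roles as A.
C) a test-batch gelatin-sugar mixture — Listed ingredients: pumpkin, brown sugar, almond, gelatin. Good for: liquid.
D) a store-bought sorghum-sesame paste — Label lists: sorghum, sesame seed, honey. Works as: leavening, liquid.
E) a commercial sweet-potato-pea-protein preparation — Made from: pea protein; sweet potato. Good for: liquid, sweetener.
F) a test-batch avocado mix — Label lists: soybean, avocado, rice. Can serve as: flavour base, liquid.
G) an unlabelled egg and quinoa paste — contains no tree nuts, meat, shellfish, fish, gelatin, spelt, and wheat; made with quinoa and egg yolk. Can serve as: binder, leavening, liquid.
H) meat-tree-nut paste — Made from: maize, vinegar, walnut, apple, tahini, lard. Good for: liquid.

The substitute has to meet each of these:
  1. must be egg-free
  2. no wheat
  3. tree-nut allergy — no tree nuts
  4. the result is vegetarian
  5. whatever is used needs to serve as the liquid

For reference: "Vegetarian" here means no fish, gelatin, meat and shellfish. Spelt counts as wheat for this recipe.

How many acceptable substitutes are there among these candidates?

3

A: has crab, so not vegetarian; has spelt, so not wheat-free — reject
B: has crab, so not vegetarian; has spelt, so not wheat-free — out
C: has gelatin, so not vegetarian; has almond, so not tree-nut-free — reject
D: only honey, sesame seed, and sorghum; none excluded — valid
E: all constraints satisfied — OK
F: nothing on the exclusion list — keep
G: has egg yolk, so not egg-free — out
H: has lard, so not vegetarian; has walnut, so not tree-nut-free — no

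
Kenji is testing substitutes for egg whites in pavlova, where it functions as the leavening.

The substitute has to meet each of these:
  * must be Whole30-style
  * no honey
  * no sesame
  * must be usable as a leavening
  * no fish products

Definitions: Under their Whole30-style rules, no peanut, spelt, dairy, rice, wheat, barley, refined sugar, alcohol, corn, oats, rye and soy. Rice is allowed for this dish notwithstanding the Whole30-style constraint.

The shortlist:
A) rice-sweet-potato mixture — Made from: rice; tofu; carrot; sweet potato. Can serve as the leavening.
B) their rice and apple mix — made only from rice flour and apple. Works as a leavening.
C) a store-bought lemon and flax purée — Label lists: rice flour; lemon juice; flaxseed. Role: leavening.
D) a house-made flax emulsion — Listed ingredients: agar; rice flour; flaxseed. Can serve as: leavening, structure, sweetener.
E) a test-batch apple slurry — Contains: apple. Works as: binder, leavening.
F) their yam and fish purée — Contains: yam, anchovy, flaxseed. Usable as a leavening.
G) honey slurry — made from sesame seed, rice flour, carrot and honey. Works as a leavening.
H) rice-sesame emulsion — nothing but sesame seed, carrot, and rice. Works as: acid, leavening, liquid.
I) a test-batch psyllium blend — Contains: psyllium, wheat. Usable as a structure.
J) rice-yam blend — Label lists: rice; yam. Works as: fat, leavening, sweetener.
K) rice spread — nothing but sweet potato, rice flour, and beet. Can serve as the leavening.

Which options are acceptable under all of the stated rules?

A: has tofu, so not Whole30-style — no
B: rice is permitted under the Whole30-style carve-out; nothing else excluded — valid
C: rice is permitted under the Whole30-style carve-out; nothing else excluded — keep
D: rice is permitted under the Whole30-style carve-out; nothing else excluded — valid
E: nothing on the exclusion list — OK
F: has anchovy, so not fish-free — no
G: has honey, so not honey-free; has sesame seed, so not sesame-free — out
H: has sesame seed, so not sesame-free — reject
I: not usable as a leavening; has wheat, so not Whole30-style — reject
J: rice is permitted under the Whole30-style carve-out; nothing else excluded — valid
K: rice is permitted under the Whole30-style carve-out; nothing else excluded — keep

B, C, D, E, J, K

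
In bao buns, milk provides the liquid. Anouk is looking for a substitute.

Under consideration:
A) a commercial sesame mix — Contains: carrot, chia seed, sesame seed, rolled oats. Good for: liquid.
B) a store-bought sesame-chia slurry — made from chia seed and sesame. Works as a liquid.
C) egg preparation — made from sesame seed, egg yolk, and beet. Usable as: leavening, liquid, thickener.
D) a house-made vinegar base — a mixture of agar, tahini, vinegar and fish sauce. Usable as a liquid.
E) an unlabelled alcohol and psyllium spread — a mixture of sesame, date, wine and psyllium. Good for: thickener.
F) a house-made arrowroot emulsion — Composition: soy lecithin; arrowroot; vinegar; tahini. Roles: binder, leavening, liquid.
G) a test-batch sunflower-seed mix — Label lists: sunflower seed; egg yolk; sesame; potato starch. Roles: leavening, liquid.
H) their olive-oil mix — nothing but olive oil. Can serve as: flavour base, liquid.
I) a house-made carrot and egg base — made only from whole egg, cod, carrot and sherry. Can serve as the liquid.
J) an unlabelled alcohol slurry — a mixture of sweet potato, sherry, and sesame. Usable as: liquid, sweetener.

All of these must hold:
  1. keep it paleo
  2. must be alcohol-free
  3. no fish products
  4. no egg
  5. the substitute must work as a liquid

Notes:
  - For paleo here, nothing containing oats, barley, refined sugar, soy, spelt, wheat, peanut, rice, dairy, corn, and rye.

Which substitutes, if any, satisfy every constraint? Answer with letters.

A: has rolled oats, so not paleo — reject
B: only sesame and chia seed; none excluded — keep
C: has egg yolk, so not egg-free — reject
D: has fish sauce, so not fish-free — reject
E: not usable as a liquid; has wine, so not alcohol-free — reject
F: has soy lecithin, so not paleo — out
G: has egg yolk, so not egg-free — no
H: nothing on the exclusion list — keep
I: has whole egg, so not egg-free; has cod, so not fish-free (and 1 more) — out
J: has sherry, so not alcohol-free — out

B, H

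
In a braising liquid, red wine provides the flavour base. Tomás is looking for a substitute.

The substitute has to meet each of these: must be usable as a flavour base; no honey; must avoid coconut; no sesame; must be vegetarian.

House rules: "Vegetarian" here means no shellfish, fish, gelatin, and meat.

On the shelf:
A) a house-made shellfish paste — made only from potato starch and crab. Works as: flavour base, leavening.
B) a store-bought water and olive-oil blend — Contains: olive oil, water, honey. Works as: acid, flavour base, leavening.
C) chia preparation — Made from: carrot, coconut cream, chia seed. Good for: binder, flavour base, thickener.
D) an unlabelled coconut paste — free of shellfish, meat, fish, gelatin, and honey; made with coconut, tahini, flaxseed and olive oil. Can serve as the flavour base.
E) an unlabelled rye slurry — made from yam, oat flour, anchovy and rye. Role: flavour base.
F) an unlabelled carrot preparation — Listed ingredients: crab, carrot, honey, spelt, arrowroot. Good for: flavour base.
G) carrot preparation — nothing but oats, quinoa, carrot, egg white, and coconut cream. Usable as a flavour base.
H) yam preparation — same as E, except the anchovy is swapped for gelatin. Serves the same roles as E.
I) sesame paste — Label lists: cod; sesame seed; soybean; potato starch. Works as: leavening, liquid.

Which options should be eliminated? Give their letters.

A, B, C, D, E, F, G, H, I

A: has crab, so not vegetarian — out
B: has honey, so not honey-free — no
C: has coconut cream, so not coconut-free — out
D: has coconut, so not coconut-free; has tahini, so not sesame-free — no
E: has anchovy, so not vegetarian — reject
F: has crab, so not vegetarian; has honey, so not honey-free — no
G: has coconut cream, so not coconut-free — out
H: has gelatin, so not vegetarian — no
I: not usable as a flavour base; has cod, so not vegetarian (and 1 more) — reject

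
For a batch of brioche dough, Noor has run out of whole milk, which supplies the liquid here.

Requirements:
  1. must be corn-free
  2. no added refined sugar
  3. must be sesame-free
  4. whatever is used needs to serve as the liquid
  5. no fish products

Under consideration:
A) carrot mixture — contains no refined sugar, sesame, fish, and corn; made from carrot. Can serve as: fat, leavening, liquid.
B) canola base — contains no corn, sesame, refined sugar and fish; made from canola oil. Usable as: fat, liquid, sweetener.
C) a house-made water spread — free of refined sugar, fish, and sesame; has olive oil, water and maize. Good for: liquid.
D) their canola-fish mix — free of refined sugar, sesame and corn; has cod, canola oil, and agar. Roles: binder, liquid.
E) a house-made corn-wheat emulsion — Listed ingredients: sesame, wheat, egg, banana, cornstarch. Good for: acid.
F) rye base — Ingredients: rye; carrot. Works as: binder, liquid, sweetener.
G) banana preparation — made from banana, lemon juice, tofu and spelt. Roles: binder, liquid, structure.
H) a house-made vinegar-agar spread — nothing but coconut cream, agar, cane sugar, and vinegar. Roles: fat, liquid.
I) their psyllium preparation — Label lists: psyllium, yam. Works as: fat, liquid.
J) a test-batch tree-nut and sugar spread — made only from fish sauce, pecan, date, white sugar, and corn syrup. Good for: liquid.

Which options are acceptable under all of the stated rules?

A: no corn, no fish — valid
B: no refined sugar, no sesame — valid
C: has maize, so not corn-free — reject
D: has cod, so not fish-free — reject
E: not usable as a liquid; has cornstarch, so not corn-free (and 1 more) — no
F: nothing on the exclusion list — keep
G: works as a liquid, no refined sugar, no corn — keep
H: has cane sugar, so not no-added-sugar — reject
I: only psyllium and yam; none excluded — keep
J: has corn syrup, so not corn-free; has fish sauce, so not fish-free (and 1 more) — out

A, B, F, G, I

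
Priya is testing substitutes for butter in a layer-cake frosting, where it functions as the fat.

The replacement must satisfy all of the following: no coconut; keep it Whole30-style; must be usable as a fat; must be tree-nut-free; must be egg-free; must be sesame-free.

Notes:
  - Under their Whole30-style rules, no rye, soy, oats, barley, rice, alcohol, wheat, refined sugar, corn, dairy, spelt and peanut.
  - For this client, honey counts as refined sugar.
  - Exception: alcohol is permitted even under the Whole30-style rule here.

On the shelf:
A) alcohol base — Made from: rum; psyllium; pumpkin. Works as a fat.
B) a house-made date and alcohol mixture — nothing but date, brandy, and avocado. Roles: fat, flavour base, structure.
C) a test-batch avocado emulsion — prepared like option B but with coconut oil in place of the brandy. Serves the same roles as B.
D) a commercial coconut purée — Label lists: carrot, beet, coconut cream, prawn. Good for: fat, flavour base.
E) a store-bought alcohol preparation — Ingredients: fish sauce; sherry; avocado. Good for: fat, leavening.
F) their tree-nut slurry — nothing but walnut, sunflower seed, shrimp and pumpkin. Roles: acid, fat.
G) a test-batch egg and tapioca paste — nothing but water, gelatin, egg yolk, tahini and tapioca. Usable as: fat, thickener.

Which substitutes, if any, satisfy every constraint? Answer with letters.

A, B, E

A: alcohol is permitted under the Whole30-style carve-out; nothing else excluded — keep
B: alcohol is permitted under the Whole30-style carve-out; nothing else excluded — valid
C: has coconut oil, so not coconut-free — no
D: has coconut cream, so not coconut-free — out
E: alcohol is permitted under the Whole30-style carve-out; nothing else excluded — valid
F: has walnut, so not tree-nut-free — reject
G: has egg yolk, so not egg-free; has tahini, so not sesame-free — out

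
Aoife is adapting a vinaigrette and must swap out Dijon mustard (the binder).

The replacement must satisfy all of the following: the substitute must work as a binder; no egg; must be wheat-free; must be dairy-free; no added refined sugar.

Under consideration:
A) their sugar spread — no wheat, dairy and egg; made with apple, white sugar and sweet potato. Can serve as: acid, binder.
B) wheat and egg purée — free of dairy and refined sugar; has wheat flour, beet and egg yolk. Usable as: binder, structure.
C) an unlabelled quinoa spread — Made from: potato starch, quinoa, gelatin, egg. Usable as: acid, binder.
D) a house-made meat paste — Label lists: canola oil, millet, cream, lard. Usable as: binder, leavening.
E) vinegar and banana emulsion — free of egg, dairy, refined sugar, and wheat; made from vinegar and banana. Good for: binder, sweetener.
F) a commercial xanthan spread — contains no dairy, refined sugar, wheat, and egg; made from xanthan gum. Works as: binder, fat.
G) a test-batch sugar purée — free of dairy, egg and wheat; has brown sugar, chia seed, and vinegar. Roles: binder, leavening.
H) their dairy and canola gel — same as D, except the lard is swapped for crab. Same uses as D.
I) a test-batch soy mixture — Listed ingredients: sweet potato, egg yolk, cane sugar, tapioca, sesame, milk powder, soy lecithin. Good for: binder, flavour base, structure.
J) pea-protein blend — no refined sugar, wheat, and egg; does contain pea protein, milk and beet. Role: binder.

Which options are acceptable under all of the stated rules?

E, F

A: has white sugar, so not no-added-sugar — no
B: has wheat flour, so not wheat-free; has egg yolk, so not egg-free — reject
C: has egg, so not egg-free — reject
D: has cream, so not dairy-free — no
E: all constraints satisfied — keep
F: works as a binder, no egg, no refined sugar — valid
G: has brown sugar, so not no-added-sugar — no
H: has cream, so not dairy-free — out
I: has cane sugar, so not no-added-sugar; has egg yolk, so not egg-free (and 1 more) — no
J: has milk, so not dairy-free — reject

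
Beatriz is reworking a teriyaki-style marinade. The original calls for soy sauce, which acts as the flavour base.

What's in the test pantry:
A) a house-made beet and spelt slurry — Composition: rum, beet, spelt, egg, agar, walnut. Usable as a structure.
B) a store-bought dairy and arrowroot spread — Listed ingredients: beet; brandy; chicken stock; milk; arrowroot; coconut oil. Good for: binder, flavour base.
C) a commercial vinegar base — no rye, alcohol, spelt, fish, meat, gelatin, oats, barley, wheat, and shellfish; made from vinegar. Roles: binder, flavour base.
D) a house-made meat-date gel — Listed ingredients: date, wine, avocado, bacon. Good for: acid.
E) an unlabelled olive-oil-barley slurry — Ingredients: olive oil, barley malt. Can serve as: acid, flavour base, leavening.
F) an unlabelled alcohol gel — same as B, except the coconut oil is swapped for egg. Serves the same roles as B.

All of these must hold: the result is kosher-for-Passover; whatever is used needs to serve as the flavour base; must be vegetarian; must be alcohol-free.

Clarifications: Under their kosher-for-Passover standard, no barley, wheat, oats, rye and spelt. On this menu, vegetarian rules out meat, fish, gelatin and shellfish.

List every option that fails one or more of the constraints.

A: not usable as a flavour base; has spelt, so not kosher-for-Passover (and 1 more) — reject
B: has chicken stock, so not vegetarian; has brandy, so not alcohol-free — out
C: kosher-for-Passover, vegetarian — valid
D: not usable as a flavour base; has bacon, so not vegetarian (and 1 more) — reject
E: has barley malt, so not kosher-for-Passover — reject
F: has chicken stock, so not vegetarian; has brandy, so not alcohol-free — no

A, B, D, E, F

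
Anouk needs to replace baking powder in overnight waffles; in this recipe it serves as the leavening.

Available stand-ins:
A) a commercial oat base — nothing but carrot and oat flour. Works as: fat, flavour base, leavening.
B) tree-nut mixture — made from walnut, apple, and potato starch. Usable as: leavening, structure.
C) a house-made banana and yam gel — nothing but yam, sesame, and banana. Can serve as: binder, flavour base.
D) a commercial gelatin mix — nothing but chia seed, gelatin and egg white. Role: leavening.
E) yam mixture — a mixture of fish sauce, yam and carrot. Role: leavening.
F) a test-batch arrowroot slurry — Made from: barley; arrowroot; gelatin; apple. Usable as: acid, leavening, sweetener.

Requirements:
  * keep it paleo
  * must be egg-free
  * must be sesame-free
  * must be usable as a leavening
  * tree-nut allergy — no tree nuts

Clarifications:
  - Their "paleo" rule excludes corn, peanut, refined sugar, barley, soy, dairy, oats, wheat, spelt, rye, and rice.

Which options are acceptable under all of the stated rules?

A: has oat flour, so not paleo — reject
B: has walnut, so not tree-nut-free — reject
C: not usable as a leavening; has sesame, so not sesame-free — no
D: has egg white, so not egg-free — out
E: works as a leavening, no tree nuts, no sesame — keep
F: has barley, so not paleo — reject

E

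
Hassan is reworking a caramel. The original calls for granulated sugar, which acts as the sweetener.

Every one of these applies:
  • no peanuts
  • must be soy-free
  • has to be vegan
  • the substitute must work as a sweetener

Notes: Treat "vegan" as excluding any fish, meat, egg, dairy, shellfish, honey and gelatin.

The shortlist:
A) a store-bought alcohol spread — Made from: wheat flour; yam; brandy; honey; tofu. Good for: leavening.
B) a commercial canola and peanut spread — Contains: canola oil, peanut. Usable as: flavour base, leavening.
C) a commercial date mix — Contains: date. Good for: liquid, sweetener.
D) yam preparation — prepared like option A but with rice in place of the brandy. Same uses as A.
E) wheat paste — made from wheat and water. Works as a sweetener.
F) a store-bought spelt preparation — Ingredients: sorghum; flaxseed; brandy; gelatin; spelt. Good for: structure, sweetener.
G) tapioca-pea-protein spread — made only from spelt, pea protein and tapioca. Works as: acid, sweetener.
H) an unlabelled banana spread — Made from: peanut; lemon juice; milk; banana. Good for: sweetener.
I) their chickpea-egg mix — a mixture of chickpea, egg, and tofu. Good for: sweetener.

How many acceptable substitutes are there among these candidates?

A: not usable as a sweetener; has honey, so not vegan (and 1 more) — reject
B: not usable as a sweetener; has peanut, so not peanut-free — no
C: all constraints satisfied — valid
D: not usable as a sweetener; has honey, so not vegan (and 1 more) — out
E: no peanut, no soy — valid
F: has gelatin, so not vegan — out
G: vegan, no peanut — valid
H: has milk, so not vegan; has peanut, so not peanut-free — reject
I: has egg, so not vegan; has tofu, so not soy-free — reject

3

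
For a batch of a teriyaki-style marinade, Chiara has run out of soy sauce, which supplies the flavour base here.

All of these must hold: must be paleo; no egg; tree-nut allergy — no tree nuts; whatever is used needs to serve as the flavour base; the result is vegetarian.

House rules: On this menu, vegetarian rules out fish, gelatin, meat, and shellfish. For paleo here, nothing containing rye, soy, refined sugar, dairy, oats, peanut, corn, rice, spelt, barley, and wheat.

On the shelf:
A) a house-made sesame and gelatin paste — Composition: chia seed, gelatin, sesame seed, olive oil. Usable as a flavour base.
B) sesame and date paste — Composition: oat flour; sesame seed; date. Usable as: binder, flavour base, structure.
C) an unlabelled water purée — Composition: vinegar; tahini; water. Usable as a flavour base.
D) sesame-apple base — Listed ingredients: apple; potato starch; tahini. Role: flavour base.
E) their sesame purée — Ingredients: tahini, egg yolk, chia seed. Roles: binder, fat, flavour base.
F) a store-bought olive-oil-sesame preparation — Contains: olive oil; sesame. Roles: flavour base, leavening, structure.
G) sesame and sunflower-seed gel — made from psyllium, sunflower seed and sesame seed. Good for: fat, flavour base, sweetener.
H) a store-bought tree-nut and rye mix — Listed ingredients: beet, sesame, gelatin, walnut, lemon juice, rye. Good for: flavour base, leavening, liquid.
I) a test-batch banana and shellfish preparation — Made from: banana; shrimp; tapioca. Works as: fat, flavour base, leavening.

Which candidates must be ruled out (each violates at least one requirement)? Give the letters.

A, B, E, H, I

A: has gelatin, so not vegetarian — no
B: has oat flour, so not paleo — reject
C: works as a flavour base, no egg, no tree nuts — keep
D: only tahini, apple and potato starch; none excluded — valid
E: has egg yolk, so not egg-free — no
F: works as a flavour base, paleo, no tree nuts — keep
G: only sesame seed, psyllium and sunflower seed; none excluded — valid
H: has gelatin, so not vegetarian; has rye, so not paleo (and 1 more) — reject
I: has shrimp, so not vegetarian — no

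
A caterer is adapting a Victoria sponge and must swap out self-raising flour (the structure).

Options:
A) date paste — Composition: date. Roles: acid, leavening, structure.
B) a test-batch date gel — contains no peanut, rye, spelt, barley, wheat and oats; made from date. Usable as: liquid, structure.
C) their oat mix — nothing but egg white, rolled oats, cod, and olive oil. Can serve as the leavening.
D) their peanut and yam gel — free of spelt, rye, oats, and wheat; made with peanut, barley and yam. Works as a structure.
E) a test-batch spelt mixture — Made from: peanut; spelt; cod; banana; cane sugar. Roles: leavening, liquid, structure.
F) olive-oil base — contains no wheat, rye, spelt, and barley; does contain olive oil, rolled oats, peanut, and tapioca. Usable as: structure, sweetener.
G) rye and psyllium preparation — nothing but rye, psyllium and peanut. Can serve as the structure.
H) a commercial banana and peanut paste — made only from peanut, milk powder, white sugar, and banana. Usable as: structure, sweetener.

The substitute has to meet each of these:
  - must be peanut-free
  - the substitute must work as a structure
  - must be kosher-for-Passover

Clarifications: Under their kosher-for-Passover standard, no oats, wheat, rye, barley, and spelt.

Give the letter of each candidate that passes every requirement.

A, B

A: no peanut, kosher-for-Passover — keep
B: no peanut, kosher-for-Passover — keep
C: not usable as a structure; has rolled oats, so not kosher-for-Passover — out
D: has barley, so not kosher-for-Passover; has peanut, so not peanut-free — out
E: has spelt, so not kosher-for-Passover; has peanut, so not peanut-free — no
F: has rolled oats, so not kosher-for-Passover; has peanut, so not peanut-free — reject
G: has rye, so not kosher-for-Passover; has peanut, so not peanut-free — no
H: has peanut, so not peanut-free — out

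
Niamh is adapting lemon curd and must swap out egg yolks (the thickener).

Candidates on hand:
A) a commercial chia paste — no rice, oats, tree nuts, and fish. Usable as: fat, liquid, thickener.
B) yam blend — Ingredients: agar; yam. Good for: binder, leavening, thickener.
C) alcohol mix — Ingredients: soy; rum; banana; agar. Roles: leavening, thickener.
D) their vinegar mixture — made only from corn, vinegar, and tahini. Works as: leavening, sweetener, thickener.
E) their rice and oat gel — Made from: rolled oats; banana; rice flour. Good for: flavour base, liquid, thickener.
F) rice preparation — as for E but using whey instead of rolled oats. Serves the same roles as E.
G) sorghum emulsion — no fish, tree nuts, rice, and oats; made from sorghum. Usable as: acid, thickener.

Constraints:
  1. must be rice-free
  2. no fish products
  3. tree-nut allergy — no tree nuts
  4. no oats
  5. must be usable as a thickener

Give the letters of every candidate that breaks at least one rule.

E, F

A: works as a thickener, no fish, no oats — valid
B: nothing on the exclusion list — OK
C: nothing on the exclusion list — OK
D: no rice, no fish — keep
E: has rolled oats, so not oat-free; has rice flour, so not rice-free — reject
F: has rice flour, so not rice-free — no
G: works as a thickener, no tree nuts, no fish — keep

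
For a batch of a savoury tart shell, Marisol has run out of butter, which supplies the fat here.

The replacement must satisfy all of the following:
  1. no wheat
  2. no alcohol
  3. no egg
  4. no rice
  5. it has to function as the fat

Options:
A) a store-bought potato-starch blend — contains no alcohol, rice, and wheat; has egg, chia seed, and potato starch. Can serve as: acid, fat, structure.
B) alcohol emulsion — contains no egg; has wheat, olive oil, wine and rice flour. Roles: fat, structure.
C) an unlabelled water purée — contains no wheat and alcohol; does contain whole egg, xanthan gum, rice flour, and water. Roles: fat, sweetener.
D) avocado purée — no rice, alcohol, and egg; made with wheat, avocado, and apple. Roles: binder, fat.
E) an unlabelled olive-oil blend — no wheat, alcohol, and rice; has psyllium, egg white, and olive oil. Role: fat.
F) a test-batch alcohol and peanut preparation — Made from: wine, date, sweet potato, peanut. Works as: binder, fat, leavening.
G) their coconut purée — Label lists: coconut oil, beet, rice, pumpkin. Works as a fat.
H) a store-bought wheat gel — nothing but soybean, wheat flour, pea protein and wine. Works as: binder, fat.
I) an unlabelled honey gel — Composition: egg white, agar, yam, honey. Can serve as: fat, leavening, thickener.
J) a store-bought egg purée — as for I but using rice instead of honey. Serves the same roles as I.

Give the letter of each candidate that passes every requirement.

none

A: has egg, so not egg-free — reject
B: has wine, so not alcohol-free; has rice flour, so not rice-free (and 1 more) — out
C: has whole egg, so not egg-free; has rice flour, so not rice-free — out
D: has wheat, so not wheat-free — out
E: has egg white, so not egg-free — out
F: has wine, so not alcohol-free — no
G: has rice, so not rice-free — out
H: has wine, so not alcohol-free; has wheat flour, so not wheat-free — out
I: has egg white, so not egg-free — no
J: has egg white, so not egg-free; has rice, so not rice-free — out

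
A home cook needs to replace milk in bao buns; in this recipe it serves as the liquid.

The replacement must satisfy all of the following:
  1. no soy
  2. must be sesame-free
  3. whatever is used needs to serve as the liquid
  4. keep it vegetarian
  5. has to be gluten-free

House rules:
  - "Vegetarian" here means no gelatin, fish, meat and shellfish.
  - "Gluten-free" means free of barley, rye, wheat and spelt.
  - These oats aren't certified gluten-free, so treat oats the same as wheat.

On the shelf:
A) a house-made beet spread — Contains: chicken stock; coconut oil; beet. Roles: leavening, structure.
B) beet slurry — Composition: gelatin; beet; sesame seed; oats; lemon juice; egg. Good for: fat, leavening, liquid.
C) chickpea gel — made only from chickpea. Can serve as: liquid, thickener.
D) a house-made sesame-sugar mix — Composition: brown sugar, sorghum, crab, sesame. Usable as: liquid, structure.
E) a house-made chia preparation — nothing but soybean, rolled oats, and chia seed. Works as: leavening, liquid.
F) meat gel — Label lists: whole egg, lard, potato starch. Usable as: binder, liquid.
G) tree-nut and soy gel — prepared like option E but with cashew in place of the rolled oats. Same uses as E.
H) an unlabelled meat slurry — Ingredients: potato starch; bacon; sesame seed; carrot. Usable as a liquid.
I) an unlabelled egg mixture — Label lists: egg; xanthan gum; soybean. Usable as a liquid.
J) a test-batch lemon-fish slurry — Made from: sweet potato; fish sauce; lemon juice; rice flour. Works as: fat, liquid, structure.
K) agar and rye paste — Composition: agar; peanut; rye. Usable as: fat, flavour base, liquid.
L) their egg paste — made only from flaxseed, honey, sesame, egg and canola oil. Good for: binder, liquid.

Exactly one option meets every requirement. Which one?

C

A: not usable as a liquid; has chicken stock, so not vegetarian — no
B: has gelatin, so not vegetarian; has oats, so not gluten-free (and 1 more) — reject
C: nothing on the exclusion list — keep
D: has crab, so not vegetarian; has sesame, so not sesame-free — out
E: has rolled oats, so not gluten-free; has soybean, so not soy-free — reject
F: has lard, so not vegetarian — out
G: has soybean, so not soy-free — out
H: has bacon, so not vegetarian; has sesame seed, so not sesame-free — reject
I: has soybean, so not soy-free — reject
J: has fish sauce, so not vegetarian — no
K: has rye, so not gluten-free — no
L: has sesame, so not sesame-free — reject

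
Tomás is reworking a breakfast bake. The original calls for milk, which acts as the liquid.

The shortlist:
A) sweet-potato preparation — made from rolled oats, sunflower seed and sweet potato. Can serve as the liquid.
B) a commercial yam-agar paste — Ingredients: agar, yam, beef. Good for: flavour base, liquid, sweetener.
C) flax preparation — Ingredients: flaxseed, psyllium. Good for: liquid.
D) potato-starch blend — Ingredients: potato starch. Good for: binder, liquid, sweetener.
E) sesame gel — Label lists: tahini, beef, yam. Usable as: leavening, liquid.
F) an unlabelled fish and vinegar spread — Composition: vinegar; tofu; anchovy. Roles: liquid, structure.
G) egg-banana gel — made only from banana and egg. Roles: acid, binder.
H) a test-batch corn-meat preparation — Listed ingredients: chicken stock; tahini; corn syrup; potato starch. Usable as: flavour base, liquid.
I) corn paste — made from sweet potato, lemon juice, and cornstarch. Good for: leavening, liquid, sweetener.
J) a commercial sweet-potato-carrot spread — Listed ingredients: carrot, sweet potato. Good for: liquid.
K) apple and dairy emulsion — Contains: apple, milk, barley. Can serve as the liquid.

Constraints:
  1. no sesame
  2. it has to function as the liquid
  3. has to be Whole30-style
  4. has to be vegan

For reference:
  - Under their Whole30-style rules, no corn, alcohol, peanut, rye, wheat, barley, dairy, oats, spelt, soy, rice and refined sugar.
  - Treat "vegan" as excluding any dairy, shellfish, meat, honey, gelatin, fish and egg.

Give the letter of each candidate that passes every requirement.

A: has rolled oats, so not Whole30-style — no
B: has beef, so not vegan — reject
C: Whole30-style, no sesame — keep
D: vegan, Whole30-style — keep
E: has beef, so not vegan; has tahini, so not sesame-free — reject
F: has tofu, so not Whole30-style; has anchovy, so not vegan — out
G: not usable as a liquid; has egg, so not vegan — no
H: has corn syrup, so not Whole30-style; has chicken stock, so not vegan (and 1 more) — no
I: has cornstarch, so not Whole30-style — no
J: Whole30-style, no sesame — keep
K: has barley, so not Whole30-style; has milk, so not vegan — no

C, D, J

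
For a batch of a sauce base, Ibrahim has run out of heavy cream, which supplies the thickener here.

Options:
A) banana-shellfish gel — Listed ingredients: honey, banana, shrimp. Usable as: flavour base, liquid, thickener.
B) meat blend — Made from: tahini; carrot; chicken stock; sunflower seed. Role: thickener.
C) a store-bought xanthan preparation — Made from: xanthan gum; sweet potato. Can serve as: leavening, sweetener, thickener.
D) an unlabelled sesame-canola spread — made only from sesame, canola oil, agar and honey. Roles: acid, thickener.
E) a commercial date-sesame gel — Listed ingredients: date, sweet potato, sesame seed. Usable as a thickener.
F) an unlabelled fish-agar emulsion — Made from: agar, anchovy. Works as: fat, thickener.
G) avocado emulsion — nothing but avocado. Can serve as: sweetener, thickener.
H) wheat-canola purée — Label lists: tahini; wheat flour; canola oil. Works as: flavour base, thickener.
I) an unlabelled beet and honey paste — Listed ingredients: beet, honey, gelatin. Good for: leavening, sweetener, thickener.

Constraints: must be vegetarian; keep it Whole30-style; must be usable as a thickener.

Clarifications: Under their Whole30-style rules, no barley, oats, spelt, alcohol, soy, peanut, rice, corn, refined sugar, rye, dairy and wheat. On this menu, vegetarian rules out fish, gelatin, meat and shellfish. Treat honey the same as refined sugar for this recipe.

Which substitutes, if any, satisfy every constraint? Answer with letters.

A: has honey, so not Whole30-style; has shrimp, so not vegetarian — no
B: has chicken stock, so not vegetarian — out
C: Whole30-style, vegetarian — valid
D: has honey, so not Whole30-style — out
E: vegetarian, Whole30-style — valid
F: has anchovy, so not vegetarian — no
G: only avocado; none excluded — keep
H: has wheat flour, so not Whole30-style — out
I: has honey, so not Whole30-style; has gelatin, so not vegetarian — no

C, E, G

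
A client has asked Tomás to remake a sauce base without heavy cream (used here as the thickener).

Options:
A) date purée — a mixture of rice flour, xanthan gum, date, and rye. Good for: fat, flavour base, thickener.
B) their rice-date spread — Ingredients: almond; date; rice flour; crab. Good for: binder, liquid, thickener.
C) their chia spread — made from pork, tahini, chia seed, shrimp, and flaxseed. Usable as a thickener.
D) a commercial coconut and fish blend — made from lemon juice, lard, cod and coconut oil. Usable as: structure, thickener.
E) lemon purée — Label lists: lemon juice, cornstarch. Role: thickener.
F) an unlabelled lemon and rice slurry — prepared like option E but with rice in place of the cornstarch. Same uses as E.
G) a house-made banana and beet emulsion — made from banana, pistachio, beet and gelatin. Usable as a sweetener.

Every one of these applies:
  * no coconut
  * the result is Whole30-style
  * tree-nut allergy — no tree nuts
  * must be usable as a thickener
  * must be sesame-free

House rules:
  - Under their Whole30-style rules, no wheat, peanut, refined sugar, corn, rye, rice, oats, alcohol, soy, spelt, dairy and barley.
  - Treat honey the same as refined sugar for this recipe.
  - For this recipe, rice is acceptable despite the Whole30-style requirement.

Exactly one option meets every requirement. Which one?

F

A: has rye, so not Whole30-style — out
B: has almond, so not tree-nut-free — no
C: has tahini, so not sesame-free — out
D: has coconut oil, so not coconut-free — no
E: has cornstarch, so not Whole30-style — reject
F: rice is permitted under the Whole30-style carve-out; nothing else excluded — valid
G: not usable as a thickener; has pistachio, so not tree-nut-free — no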